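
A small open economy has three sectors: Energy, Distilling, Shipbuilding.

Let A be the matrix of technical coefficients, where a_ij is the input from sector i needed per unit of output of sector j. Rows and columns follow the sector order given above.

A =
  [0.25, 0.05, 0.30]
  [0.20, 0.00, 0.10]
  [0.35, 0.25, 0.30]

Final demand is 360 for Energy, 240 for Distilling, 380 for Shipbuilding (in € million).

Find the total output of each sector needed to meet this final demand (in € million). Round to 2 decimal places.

I − A =
  [   0.75    -0.05    -0.30]
  [  -0.20     1.00    -0.10]
  [  -0.35    -0.25     0.70]
Cofactors of I−A, C_ij = (−1)^(i+j)·(minor ij) (rows/columns in the sector order above):
  C_11 = (1.00)(0.70) − (-0.10)(-0.25) = 0.6750
  C_12 = −[(-0.20)(0.70) − (-0.10)(-0.35)] = 0.1750
  C_13 = (-0.20)(-0.25) − (1.00)(-0.35) = 0.4000
  C_21 = −[(-0.05)(0.70) − (-0.30)(-0.25)] = 0.1100
  C_22 = (0.75)(0.70) − (-0.30)(-0.35) = 0.4200
  C_23 = −[(0.75)(-0.25) − (-0.05)(-0.35)] = 0.2050
  C_31 = (-0.05)(-0.10) − (-0.30)(1.00) = 0.3050
  C_32 = −[(0.75)(-0.10) − (-0.30)(-0.20)] = 0.1350
  C_33 = (0.75)(1.00) − (-0.05)(-0.20) = 0.7400
det(I−A) = Σ_j (I−A)_1j·C_1j = (0.75)(0.6750) + (-0.05)(0.1750) + (-0.30)(0.4000) = 0.3775
adj(I−A) = Cᵀ =
  [ 0.6750   0.1100   0.3050]
  [ 0.1750   0.4200   0.1350]
  [ 0.4000   0.2050   0.7400]
(I − A)⁻¹ = adj(I−A) / det(I−A) ≈
  [   1.7881     0.2914     0.8079]
  [   0.4636     1.1126     0.3576]
  [   1.0596     0.5430     1.9603]
x = (I − A)⁻¹ d = adj(I−A)·d / det(I−A), with det(I−A) = 0.3775:
  x_E = (0.6750·360 + 0.1100·240 + 0.3050·380) / 0.3775 = 385.30 / 0.3775 ≈ 1020.66
  x_D = (0.1750·360 + 0.4200·240 + 0.1350·380) / 0.3775 = 215.10 / 0.3775 ≈ 569.80
  x_S = (0.4000·360 + 0.2050·240 + 0.7400·380) / 0.3775 = 474.40 / 0.3775 ≈ 1256.69

x_E = 1020.66, x_D = 569.80, x_S = 1256.69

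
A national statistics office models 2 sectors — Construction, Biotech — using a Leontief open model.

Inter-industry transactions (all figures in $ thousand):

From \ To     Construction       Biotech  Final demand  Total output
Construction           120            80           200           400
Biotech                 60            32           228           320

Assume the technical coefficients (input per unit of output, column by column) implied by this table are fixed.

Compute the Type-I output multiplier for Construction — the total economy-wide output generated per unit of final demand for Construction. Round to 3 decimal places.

m_1 = 1.772

Technical coefficients a_ij = z_ij / X_j:
  a_11 = 120/400 = 0.30, a_21 = 60/400 = 0.15
  a_12 = 80/320 = 0.25, a_22 = 32/320 = 0.10
I − A =
  [   0.70    -0.25]
  [  -0.15     0.90]
det(I−A) = (0.70)(0.90) − (-0.25)(-0.15) = 0.5925
adj(I−A) = [[0.90, 0.25], [0.15, 0.70]]
(I − A)⁻¹ = adj(I−A) / det(I−A) ≈
  [   1.5190     0.4219]
  [   0.2532     1.1814]
The output multiplier for sector j is the column-j sum of the Leontief inverse (I − A)⁻¹ = adj(I−A) / det(I−A).
Column 1 of adj(I−A): (0.90, 0.15); det(I−A) = 0.5925.
m_1 = (0.90 + 0.15) / 0.5925 = 1.05 / 0.5925 ≈ 1.772.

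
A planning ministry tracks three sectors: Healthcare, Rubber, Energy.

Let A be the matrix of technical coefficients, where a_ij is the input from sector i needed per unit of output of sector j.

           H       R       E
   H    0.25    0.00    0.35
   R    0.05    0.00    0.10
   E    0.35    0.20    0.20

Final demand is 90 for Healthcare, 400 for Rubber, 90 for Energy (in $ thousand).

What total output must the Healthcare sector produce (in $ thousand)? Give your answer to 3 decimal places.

x_H = 282.571

I − A =
  [   0.75     0.00    -0.35]
  [  -0.05     1.00    -0.10]
  [  -0.35    -0.20     0.80]
Cofactors of I−A, C_ij = (−1)^(i+j)·(minor ij) (rows/columns in the sector order above):
  C_11 = (1.00)(0.80) − (-0.10)(-0.20) = 0.7800
  C_12 = −[(-0.05)(0.80) − (-0.10)(-0.35)] = 0.0750
  C_13 = (-0.05)(-0.20) − (1.00)(-0.35) = 0.3600
  C_21 = −[(0.00)(0.80) − (-0.35)(-0.20)] = 0.0700
  C_22 = (0.75)(0.80) − (-0.35)(-0.35) = 0.4775
  C_23 = −[(0.75)(-0.20) − (0.00)(-0.35)] = 0.1500
  C_31 = (0.00)(-0.10) − (-0.35)(1.00) = 0.3500
  C_32 = −[(0.75)(-0.10) − (-0.35)(-0.05)] = 0.0925
  C_33 = (0.75)(1.00) − (0.00)(-0.05) = 0.7500
det(I−A) = Σ_j (I−A)_1j·C_1j = (0.75)(0.7800) + (0.00)(0.0750) + (-0.35)(0.3600) = 0.4590
adj(I−A) = Cᵀ =
  [ 0.7800   0.0700   0.3500]
  [ 0.0750   0.4775   0.0925]
  [ 0.3600   0.1500   0.7500]
(I − A)⁻¹ = adj(I−A) / det(I−A) ≈
  [   1.6993     0.1525     0.7625]
  [   0.1634     1.0403     0.2015]
  [   0.7843     0.3268     1.6340]
x = (I − A)⁻¹ d = adj(I−A)·d / det(I−A), with det(I−A) = 0.4590:
  x_H = (0.7800·90 + 0.0700·400 + 0.3500·90) / 0.4590 = 129.70 / 0.4590 ≈ 282.571
  x_R = (0.0750·90 + 0.4775·400 + 0.0925·90) / 0.4590 = 206.075 / 0.4590 ≈ 448.965
  x_E = (0.3600·90 + 0.1500·400 + 0.7500·90) / 0.4590 = 159.90 / 0.4590 ≈ 348.366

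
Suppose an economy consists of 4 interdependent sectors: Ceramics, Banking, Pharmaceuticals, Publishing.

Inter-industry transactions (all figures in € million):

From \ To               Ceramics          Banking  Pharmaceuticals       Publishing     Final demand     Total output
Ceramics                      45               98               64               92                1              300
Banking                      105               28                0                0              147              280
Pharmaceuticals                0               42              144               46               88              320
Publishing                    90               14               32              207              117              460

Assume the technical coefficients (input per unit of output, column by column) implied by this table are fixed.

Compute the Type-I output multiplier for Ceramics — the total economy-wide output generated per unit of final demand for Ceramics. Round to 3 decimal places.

m_1 = 4.081

Technical coefficients a_ij = z_ij / X_j:
  a_11 = 45/300 = 0.15, a_21 = 105/300 = 0.35, a_31 = 0/300 = 0.00, a_41 = 90/300 = 0.30
  a_12 = 98/280 = 0.35, a_22 = 28/280 = 0.10, a_32 = 42/280 = 0.15, a_42 = 14/280 = 0.05
  a_13 = 64/320 = 0.20, a_23 = 0/320 = 0.00, a_33 = 144/320 = 0.45, a_43 = 32/320 = 0.10
  a_14 = 92/460 = 0.20, a_24 = 0/460 = 0.00, a_34 = 46/460 = 0.10, a_44 = 207/460 = 0.45
I − A =
  [   0.85    -0.35    -0.20    -0.20]
  [  -0.35     0.90     0.00     0.00]
  [   0.00    -0.15     0.55    -0.10]
  [  -0.30    -0.05    -0.10     0.55]
Compute the cofactors C_ij = (−1)^(i+j)·(3×3 minor ij) of I−A; the adjugate is their transpose:
adj(I−A) = Cᵀ =
  [ 0.263250   0.128375   0.117000   0.117000]
  [ 0.102375   0.209625   0.045500   0.045500]
  [ 0.057625   0.075875   0.295875   0.074750]
  [ 0.163375   0.102875   0.121750   0.342875]
det(I−A) = Σ_j (I−A)_1j·C_1j = (0.85)(0.263250) + (-0.35)(0.102375) + (-0.20)(0.057625) + (-0.20)(0.163375) = 0.14373125
(I − A)⁻¹ = adj(I−A) / det(I−A) ≈
  [   1.8315     0.8932     0.8140     0.8140]
  [   0.7123     1.4585     0.3166     0.3166]
  [   0.4009     0.5279     2.0585     0.5201]
  [   1.1367     0.7157     0.8471     2.3855]
The output multiplier for sector j is the column-j sum of the Leontief inverse (I − A)⁻¹ = adj(I−A) / det(I−A).
Column 1 of adj(I−A): (0.263250, 0.102375, 0.057625, 0.163375); det(I−A) = 0.14373125.
m_1 = (0.263250 + 0.102375 + 0.057625 + 0.163375) / 0.14373125 = 0.586625 / 0.14373125 ≈ 4.081.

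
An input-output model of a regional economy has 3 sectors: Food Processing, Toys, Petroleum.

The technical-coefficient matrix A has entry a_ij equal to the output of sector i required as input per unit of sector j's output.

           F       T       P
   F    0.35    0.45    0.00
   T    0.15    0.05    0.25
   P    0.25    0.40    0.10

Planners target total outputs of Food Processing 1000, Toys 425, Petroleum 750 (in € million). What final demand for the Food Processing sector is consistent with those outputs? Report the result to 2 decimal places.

d_F = 458.75

I − A =
  [   0.65    -0.45     0.00]
  [  -0.15     0.95    -0.25]
  [  -0.25    -0.40     0.90]
d = (I − A) x:
  d_F = (+0.65)·1000 + (-0.45)·425 + (+0.00)·750 = 458.75
  d_T = (-0.15)·1000 + (+0.95)·425 + (-0.25)·750 = 66.25
  d_P = (-0.25)·1000 + (-0.40)·425 + (+0.90)·750 = 255.00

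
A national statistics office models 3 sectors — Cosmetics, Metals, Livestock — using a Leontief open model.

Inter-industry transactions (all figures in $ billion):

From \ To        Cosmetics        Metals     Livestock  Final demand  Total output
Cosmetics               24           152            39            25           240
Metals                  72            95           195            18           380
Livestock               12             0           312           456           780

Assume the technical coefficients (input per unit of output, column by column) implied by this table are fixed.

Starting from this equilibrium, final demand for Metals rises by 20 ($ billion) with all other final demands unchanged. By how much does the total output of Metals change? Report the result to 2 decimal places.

Δx_2 = 32.96

Technical coefficients a_ij = z_ij / X_j:
  a_11 = 24/240 = 0.10, a_21 = 72/240 = 0.30, a_31 = 12/240 = 0.05
  a_12 = 152/380 = 0.40, a_22 = 95/380 = 0.25, a_32 = 0/380 = 0.00
  a_13 = 39/780 = 0.05, a_23 = 195/780 = 0.25, a_33 = 312/780 = 0.40
I − A =
  [   0.90    -0.40    -0.05]
  [  -0.30     0.75    -0.25]
  [  -0.05     0.00     0.60]
Cofactors of I−A, C_ij = (−1)^(i+j)·(minor ij) (rows/columns in the sector order above):
  C_11 = (0.75)(0.60) − (-0.25)(0.00) = 0.4500
  C_12 = −[(-0.30)(0.60) − (-0.25)(-0.05)] = 0.1925
  C_13 = (-0.30)(0.00) − (0.75)(-0.05) = 0.0375
  C_21 = −[(-0.40)(0.60) − (-0.05)(0.00)] = 0.2400
  C_22 = (0.90)(0.60) − (-0.05)(-0.05) = 0.5375
  C_23 = −[(0.90)(0.00) − (-0.40)(-0.05)] = 0.0200
  C_31 = (-0.40)(-0.25) − (-0.05)(0.75) = 0.1375
  C_32 = −[(0.90)(-0.25) − (-0.05)(-0.30)] = 0.2400
  C_33 = (0.90)(0.75) − (-0.40)(-0.30) = 0.5550
det(I−A) = Σ_j (I−A)_1j·C_1j = (0.90)(0.4500) + (-0.40)(0.1925) + (-0.05)(0.0375) = 0.326125
adj(I−A) = Cᵀ =
  [ 0.4500   0.2400   0.1375]
  [ 0.1925   0.5375   0.2400]
  [ 0.0375   0.0200   0.5550]
(I − A)⁻¹ = adj(I−A) / det(I−A) ≈
  [   1.3798     0.7359     0.4216]
  [   0.5903     1.6481     0.7359]
  [   0.1150     0.0613     1.7018]
Δx = (I − A)⁻¹ Δd with Δd having +20 in the Metals component and 0 elsewhere.
So Δx_2 = L_22 · (+20), where L_22 = adj(I−A)_22 / det(I−A) = 0.5375 / 0.326125.
Δx_2 = 0.5375 × (+20) / 0.326125 = 10.75 / 0.326125 ≈ 32.96.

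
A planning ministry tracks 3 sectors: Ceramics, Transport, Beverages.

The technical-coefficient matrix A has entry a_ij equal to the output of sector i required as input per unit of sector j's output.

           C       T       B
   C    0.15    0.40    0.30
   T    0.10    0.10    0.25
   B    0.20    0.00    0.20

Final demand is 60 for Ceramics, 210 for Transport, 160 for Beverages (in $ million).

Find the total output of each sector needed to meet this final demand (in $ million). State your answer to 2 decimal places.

I − A =
  [   0.85    -0.40    -0.30]
  [  -0.10     0.90    -0.25]
  [  -0.20     0.00     0.80]
Cofactors of I−A, C_ij = (−1)^(i+j)·(minor ij) (rows/columns in the sector order above):
  C_11 = (0.90)(0.80) − (-0.25)(0.00) = 0.7200
  C_12 = −[(-0.10)(0.80) − (-0.25)(-0.20)] = 0.1300
  C_13 = (-0.10)(0.00) − (0.90)(-0.20) = 0.1800
  C_21 = −[(-0.40)(0.80) − (-0.30)(0.00)] = 0.3200
  C_22 = (0.85)(0.80) − (-0.30)(-0.20) = 0.6200
  C_23 = −[(0.85)(0.00) − (-0.40)(-0.20)] = 0.0800
  C_31 = (-0.40)(-0.25) − (-0.30)(0.90) = 0.3700
  C_32 = −[(0.85)(-0.25) − (-0.30)(-0.10)] = 0.2425
  C_33 = (0.85)(0.90) − (-0.40)(-0.10) = 0.7250
det(I−A) = Σ_j (I−A)_1j·C_1j = (0.85)(0.7200) + (-0.40)(0.1300) + (-0.30)(0.1800) = 0.5060
adj(I−A) = Cᵀ =
  [ 0.7200   0.3200   0.3700]
  [ 0.1300   0.6200   0.2425]
  [ 0.1800   0.0800   0.7250]
(I − A)⁻¹ = adj(I−A) / det(I−A) ≈
  [   1.4229     0.6324     0.7312]
  [   0.2569     1.2253     0.4792]
  [   0.3557     0.1581     1.4328]
x = (I − A)⁻¹ d = adj(I−A)·d / det(I−A), with det(I−A) = 0.5060:
  x_C = (0.7200·60 + 0.3200·210 + 0.3700·160) / 0.5060 = 169.60 / 0.5060 ≈ 335.18
  x_T = (0.1300·60 + 0.6200·210 + 0.2425·160) / 0.5060 = 176.80 / 0.5060 ≈ 349.41
  x_B = (0.1800·60 + 0.0800·210 + 0.7250·160) / 0.5060 = 143.60 / 0.5060 ≈ 283.79

x_C = 335.18, x_T = 349.41, x_B = 283.79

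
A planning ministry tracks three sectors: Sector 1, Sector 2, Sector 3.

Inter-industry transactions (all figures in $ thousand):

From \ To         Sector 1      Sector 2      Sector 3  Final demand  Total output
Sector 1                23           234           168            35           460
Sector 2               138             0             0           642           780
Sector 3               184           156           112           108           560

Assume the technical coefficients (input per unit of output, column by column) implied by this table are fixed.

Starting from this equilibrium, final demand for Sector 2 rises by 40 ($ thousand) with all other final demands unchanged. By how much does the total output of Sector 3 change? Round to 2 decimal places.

Δx_3 = 22.55

Technical coefficients a_ij = z_ij / X_j:
  a_11 = 23/460 = 0.05, a_21 = 138/460 = 0.30, a_31 = 184/460 = 0.40
  a_12 = 234/780 = 0.30, a_22 = 0/780 = 0.00, a_32 = 156/780 = 0.20
  a_13 = 168/560 = 0.30, a_23 = 0/560 = 0.00, a_33 = 112/560 = 0.20
I − A =
  [   0.95    -0.30    -0.30]
  [  -0.30     1.00     0.00]
  [  -0.40    -0.20     0.80]
Cofactors of I−A, C_ij = (−1)^(i+j)·(minor ij) (rows/columns in the sector order above):
  C_11 = (1.00)(0.80) − (0.00)(-0.20) = 0.8000
  C_12 = −[(-0.30)(0.80) − (0.00)(-0.40)] = 0.2400
  C_13 = (-0.30)(-0.20) − (1.00)(-0.40) = 0.4600
  C_21 = −[(-0.30)(0.80) − (-0.30)(-0.20)] = 0.3000
  C_22 = (0.95)(0.80) − (-0.30)(-0.40) = 0.6400
  C_23 = −[(0.95)(-0.20) − (-0.30)(-0.40)] = 0.3100
  C_31 = (-0.30)(0.00) − (-0.30)(1.00) = 0.3000
  C_32 = −[(0.95)(0.00) − (-0.30)(-0.30)] = 0.0900
  C_33 = (0.95)(1.00) − (-0.30)(-0.30) = 0.8600
det(I−A) = Σ_j (I−A)_1j·C_1j = (0.95)(0.8000) + (-0.30)(0.2400) + (-0.30)(0.4600) = 0.5500
adj(I−A) = Cᵀ =
  [ 0.8000   0.3000   0.3000]
  [ 0.2400   0.6400   0.0900]
  [ 0.4600   0.3100   0.8600]
(I − A)⁻¹ = adj(I−A) / det(I−A) ≈
  [   1.4545     0.5455     0.5455]
  [   0.4364     1.1636     0.1636]
  [   0.8364     0.5636     1.5636]
Δx = (I − A)⁻¹ Δd with Δd having +40 in the Sector 2 component and 0 elsewhere.
So Δx_3 = L_32 · (+40), where L_32 = adj(I−A)_32 / det(I−A) = 0.3100 / 0.5500.
Δx_3 = 0.3100 × (+40) / 0.5500 = 12.40 / 0.5500 ≈ 22.55.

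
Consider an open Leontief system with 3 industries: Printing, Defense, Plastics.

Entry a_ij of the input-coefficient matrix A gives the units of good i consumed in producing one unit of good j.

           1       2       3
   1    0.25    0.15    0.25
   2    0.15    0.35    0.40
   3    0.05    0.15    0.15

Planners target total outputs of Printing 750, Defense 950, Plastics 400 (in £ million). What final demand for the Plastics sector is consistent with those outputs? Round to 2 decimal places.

d_3 = 160.00

I − A =
  [   0.75    -0.15    -0.25]
  [  -0.15     0.65    -0.40]
  [  -0.05    -0.15     0.85]
d = (I − A) x:
  d_1 = (+0.75)·750 + (-0.15)·950 + (-0.25)·400 = 320.00
  d_2 = (-0.15)·750 + (+0.65)·950 + (-0.40)·400 = 345.00
  d_3 = (-0.05)·750 + (-0.15)·950 + (+0.85)·400 = 160.00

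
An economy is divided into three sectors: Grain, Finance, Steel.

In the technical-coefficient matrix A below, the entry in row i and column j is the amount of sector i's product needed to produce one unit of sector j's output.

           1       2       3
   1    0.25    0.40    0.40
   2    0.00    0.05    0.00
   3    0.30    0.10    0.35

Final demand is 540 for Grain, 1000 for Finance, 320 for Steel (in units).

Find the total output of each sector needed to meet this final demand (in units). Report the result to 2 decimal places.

x_1 = 2162.69, x_2 = 1052.63, x_3 = 1652.42

I − A =
  [   0.75    -0.40    -0.40]
  [   0.00     0.95     0.00]
  [  -0.30    -0.10     0.65]
Cofactors of I−A, C_ij = (−1)^(i+j)·(minor ij) (rows/columns in the sector order above):
  C_11 = (0.95)(0.65) − (0.00)(-0.10) = 0.6175
  C_12 = −[(0.00)(0.65) − (0.00)(-0.30)] = 0.0000
  C_13 = (0.00)(-0.10) − (0.95)(-0.30) = 0.2850
  C_21 = −[(-0.40)(0.65) − (-0.40)(-0.10)] = 0.3000
  C_22 = (0.75)(0.65) − (-0.40)(-0.30) = 0.3675
  C_23 = −[(0.75)(-0.10) − (-0.40)(-0.30)] = 0.1950
  C_31 = (-0.40)(0.00) − (-0.40)(0.95) = 0.3800
  C_32 = −[(0.75)(0.00) − (-0.40)(0.00)] = 0.0000
  C_33 = (0.75)(0.95) − (-0.40)(0.00) = 0.7125
det(I−A) = Σ_j (I−A)_1j·C_1j = (0.75)(0.6175) + (-0.40)(0.0000) + (-0.40)(0.2850) = 0.349125
adj(I−A) = Cᵀ =
  [ 0.6175   0.3000   0.3800]
  [ 0.0000   0.3675   0.0000]
  [ 0.2850   0.1950   0.7125]
(I − A)⁻¹ = adj(I−A) / det(I−A) ≈
  [   1.7687     0.8593     1.0884]
  [   0.0000     1.0526     0.0000]
  [   0.8163     0.5585     2.0408]
x = (I − A)⁻¹ d = adj(I−A)·d / det(I−A), with det(I−A) = 0.349125:
  x_1 = (0.6175·540 + 0.3000·1000 + 0.3800·320) / 0.349125 = 755.05 / 0.349125 ≈ 2162.69
  x_2 = (0.0000·540 + 0.3675·1000 + 0.0000·320) / 0.349125 = 367.50 / 0.349125 ≈ 1052.63
  x_3 = (0.2850·540 + 0.1950·1000 + 0.7125·320) / 0.349125 = 576.90 / 0.349125 ≈ 1652.42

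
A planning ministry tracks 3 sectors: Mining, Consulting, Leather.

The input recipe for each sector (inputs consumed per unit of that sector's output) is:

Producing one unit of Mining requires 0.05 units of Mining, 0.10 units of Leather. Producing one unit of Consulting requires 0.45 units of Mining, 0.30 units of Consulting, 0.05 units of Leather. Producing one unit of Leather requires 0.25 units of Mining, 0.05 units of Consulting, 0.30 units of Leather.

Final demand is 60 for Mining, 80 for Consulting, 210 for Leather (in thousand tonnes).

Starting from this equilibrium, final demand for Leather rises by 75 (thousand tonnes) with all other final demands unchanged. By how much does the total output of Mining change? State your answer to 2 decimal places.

Δx_M = 33.41

I − A =
  [   0.95    -0.45    -0.25]
  [   0.00     0.70    -0.05]
  [  -0.10    -0.05     0.70]
Cofactors of I−A, C_ij = (−1)^(i+j)·(minor ij) (rows/columns in the sector order above):
  C_11 = (0.70)(0.70) − (-0.05)(-0.05) = 0.4875
  C_12 = −[(0.00)(0.70) − (-0.05)(-0.10)] = 0.0050
  C_13 = (0.00)(-0.05) − (0.70)(-0.10) = 0.0700
  C_21 = −[(-0.45)(0.70) − (-0.25)(-0.05)] = 0.3275
  C_22 = (0.95)(0.70) − (-0.25)(-0.10) = 0.6400
  C_23 = −[(0.95)(-0.05) − (-0.45)(-0.10)] = 0.0925
  C_31 = (-0.45)(-0.05) − (-0.25)(0.70) = 0.1975
  C_32 = −[(0.95)(-0.05) − (-0.25)(0.00)] = 0.0475
  C_33 = (0.95)(0.70) − (-0.45)(0.00) = 0.6650
det(I−A) = Σ_j (I−A)_1j·C_1j = (0.95)(0.4875) + (-0.45)(0.0050) + (-0.25)(0.0700) = 0.443375
adj(I−A) = Cᵀ =
  [ 0.4875   0.3275   0.1975]
  [ 0.0050   0.6400   0.0475]
  [ 0.0700   0.0925   0.6650]
(I − A)⁻¹ = adj(I−A) / det(I−A) ≈
  [   1.0995     0.7387     0.4454]
  [   0.0113     1.4435     0.1071]
  [   0.1579     0.2086     1.4999]
Δx = (I − A)⁻¹ Δd with Δd having +75 in the Leather component and 0 elsewhere.
So Δx_M = L_ML · (+75), where L_ML = adj(I−A)_ML / det(I−A) = 0.1975 / 0.443375.
Δx_M = 0.1975 × (+75) / 0.443375 = 14.8125 / 0.443375 ≈ 33.41.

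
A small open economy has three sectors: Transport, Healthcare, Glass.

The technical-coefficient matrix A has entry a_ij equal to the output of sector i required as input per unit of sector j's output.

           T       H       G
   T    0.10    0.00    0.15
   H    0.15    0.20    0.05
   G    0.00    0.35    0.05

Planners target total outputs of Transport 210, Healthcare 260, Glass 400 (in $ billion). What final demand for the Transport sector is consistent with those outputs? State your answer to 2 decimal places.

I − A =
  [   0.90     0.00    -0.15]
  [  -0.15     0.80    -0.05]
  [   0.00    -0.35     0.95]
d = (I − A) x:
  d_T = (+0.90)·210 + (+0.00)·260 + (-0.15)·400 = 129.00
  d_H = (-0.15)·210 + (+0.80)·260 + (-0.05)·400 = 156.50
  d_G = (+0.00)·210 + (-0.35)·260 + (+0.95)·400 = 289.00

d_T = 129.00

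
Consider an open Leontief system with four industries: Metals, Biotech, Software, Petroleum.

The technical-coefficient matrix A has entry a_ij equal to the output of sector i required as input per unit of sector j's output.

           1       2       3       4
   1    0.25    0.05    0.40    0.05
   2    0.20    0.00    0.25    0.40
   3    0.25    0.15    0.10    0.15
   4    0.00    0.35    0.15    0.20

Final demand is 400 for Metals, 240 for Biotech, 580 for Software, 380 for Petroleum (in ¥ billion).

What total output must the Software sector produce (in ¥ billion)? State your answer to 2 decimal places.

I − A =
  [   0.75    -0.05    -0.40    -0.05]
  [  -0.20     1.00    -0.25    -0.40]
  [  -0.25    -0.15     0.90    -0.15]
  [   0.00    -0.35    -0.15     0.80]
Compute the cofactors C_ij = (−1)^(i+j)·(3×3 minor ij) of I−A; the adjugate is their transpose:
adj(I−A) = Cᵀ =
  [ 0.519375   0.120750   0.288875   0.147000]
  [ 0.204500   0.441250   0.260500   0.282250]
  [ 0.199500   0.143750   0.483500   0.175000]
  [ 0.126875   0.220000   0.204625   0.522750]
det(I−A) = Σ_j (I−A)_1j·C_1j = (0.75)(0.519375) + (-0.05)(0.204500) + (-0.40)(0.199500) + (-0.05)(0.126875) = 0.2931625
(I − A)⁻¹ = adj(I−A) / det(I−A) ≈
  [   1.7716     0.4119     0.9854     0.5014]
  [   0.6976     1.5051     0.8886     0.9628]
  [   0.6805     0.4903     1.6493     0.5969]
  [   0.4328     0.7504     0.6980     1.7831]
x = (I − A)⁻¹ d = adj(I−A)·d / det(I−A), with det(I−A) = 0.2931625:
  x_1 = (0.519375·400 + 0.120750·240 + 0.288875·580 + 0.147000·380) / 0.2931625 = 460.1375 / 0.2931625 ≈ 1569.56
  x_2 = (0.204500·400 + 0.441250·240 + 0.260500·580 + 0.282250·380) / 0.2931625 = 446.045 / 0.2931625 ≈ 1521.49
  x_3 = (0.199500·400 + 0.143750·240 + 0.483500·580 + 0.175000·380) / 0.2931625 = 461.23 / 0.2931625 ≈ 1573.29
  x_4 = (0.126875·400 + 0.220000·240 + 0.204625·580 + 0.522750·380) / 0.2931625 = 420.8775 / 0.2931625 ≈ 1435.65

x_3 = 1573.29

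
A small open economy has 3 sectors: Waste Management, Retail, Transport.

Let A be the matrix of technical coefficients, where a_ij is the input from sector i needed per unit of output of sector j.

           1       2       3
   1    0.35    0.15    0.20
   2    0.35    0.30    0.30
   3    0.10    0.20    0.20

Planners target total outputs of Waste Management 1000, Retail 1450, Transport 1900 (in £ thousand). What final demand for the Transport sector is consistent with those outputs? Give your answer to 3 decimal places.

I − A =
  [   0.65    -0.15    -0.20]
  [  -0.35     0.70    -0.30]
  [  -0.10    -0.20     0.80]
d = (I − A) x:
  d_1 = (+0.65)·1000 + (-0.15)·1450 + (-0.20)·1900 = 52.500
  d_2 = (-0.35)·1000 + (+0.70)·1450 + (-0.30)·1900 = 95.000
  d_3 = (-0.10)·1000 + (-0.20)·1450 + (+0.80)·1900 = 1130.000

d_3 = 1130.000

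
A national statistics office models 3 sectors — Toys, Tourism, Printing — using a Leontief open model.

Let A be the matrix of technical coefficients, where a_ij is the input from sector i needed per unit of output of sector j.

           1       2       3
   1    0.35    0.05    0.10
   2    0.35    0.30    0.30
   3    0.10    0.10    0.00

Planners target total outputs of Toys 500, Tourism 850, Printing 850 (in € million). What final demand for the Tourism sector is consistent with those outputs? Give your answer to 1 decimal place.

d_2 = 165.0

I − A =
  [   0.65    -0.05    -0.10]
  [  -0.35     0.70    -0.30]
  [  -0.10    -0.10     1.00]
d = (I − A) x:
  d_1 = (+0.65)·500 + (-0.05)·850 + (-0.10)·850 = 197.5
  d_2 = (-0.35)·500 + (+0.70)·850 + (-0.30)·850 = 165.0
  d_3 = (-0.10)·500 + (-0.10)·850 + (+1.00)·850 = 715.0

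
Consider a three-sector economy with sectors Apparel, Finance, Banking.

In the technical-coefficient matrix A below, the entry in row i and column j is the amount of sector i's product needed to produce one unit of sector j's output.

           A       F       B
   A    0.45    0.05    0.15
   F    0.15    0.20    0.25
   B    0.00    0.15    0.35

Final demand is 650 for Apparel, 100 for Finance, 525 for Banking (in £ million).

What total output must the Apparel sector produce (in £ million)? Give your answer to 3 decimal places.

I − A =
  [   0.55    -0.05    -0.15]
  [  -0.15     0.80    -0.25]
  [   0.00    -0.15     0.65]
Cofactors of I−A, C_ij = (−1)^(i+j)·(minor ij) (rows/columns in the sector order above):
  C_11 = (0.80)(0.65) − (-0.25)(-0.15) = 0.4825
  C_12 = −[(-0.15)(0.65) − (-0.25)(0.00)] = 0.0975
  C_13 = (-0.15)(-0.15) − (0.80)(0.00) = 0.0225
  C_21 = −[(-0.05)(0.65) − (-0.15)(-0.15)] = 0.0550
  C_22 = (0.55)(0.65) − (-0.15)(0.00) = 0.3575
  C_23 = −[(0.55)(-0.15) − (-0.05)(0.00)] = 0.0825
  C_31 = (-0.05)(-0.25) − (-0.15)(0.80) = 0.1325
  C_32 = −[(0.55)(-0.25) − (-0.15)(-0.15)] = 0.1600
  C_33 = (0.55)(0.80) − (-0.05)(-0.15) = 0.4325
det(I−A) = Σ_j (I−A)_1j·C_1j = (0.55)(0.4825) + (-0.05)(0.0975) + (-0.15)(0.0225) = 0.257125
adj(I−A) = Cᵀ =
  [ 0.4825   0.0550   0.1325]
  [ 0.0975   0.3575   0.1600]
  [ 0.0225   0.0825   0.4325]
(I − A)⁻¹ = adj(I−A) / det(I−A) ≈
  [   1.8765     0.2139     0.5153]
  [   0.3792     1.3904     0.6223]
  [   0.0875     0.3209     1.6821]
x = (I − A)⁻¹ d = adj(I−A)·d / det(I−A), with det(I−A) = 0.257125:
  x_A = (0.4825·650 + 0.0550·100 + 0.1325·525) / 0.257125 = 388.6875 / 0.257125 ≈ 1511.667
  x_F = (0.0975·650 + 0.3575·100 + 0.1600·525) / 0.257125 = 183.125 / 0.257125 ≈ 712.202
  x_B = (0.0225·650 + 0.0825·100 + 0.4325·525) / 0.257125 = 249.9375 / 0.257125 ≈ 972.047

x_A = 1511.667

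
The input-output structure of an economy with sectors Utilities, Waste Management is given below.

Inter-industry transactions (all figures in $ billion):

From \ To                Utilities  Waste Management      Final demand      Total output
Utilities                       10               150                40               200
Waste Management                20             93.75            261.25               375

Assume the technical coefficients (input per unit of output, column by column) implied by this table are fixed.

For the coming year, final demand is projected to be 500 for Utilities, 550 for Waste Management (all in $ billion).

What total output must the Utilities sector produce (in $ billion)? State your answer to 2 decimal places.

Technical coefficients a_ij = z_ij / X_j:
  a_11 = 10/200 = 0.05, a_21 = 20/200 = 0.10
  a_12 = 150/375 = 0.40, a_22 = 93.75/375 = 0.25
I − A =
  [   0.95    -0.40]
  [  -0.10     0.75]
det(I−A) = (0.95)(0.75) − (-0.40)(-0.10) = 0.6725
adj(I−A) = [[0.75, 0.40], [0.10, 0.95]]
(I − A)⁻¹ = adj(I−A) / det(I−A) ≈
  [   1.1152     0.5948]
  [   0.1487     1.4126]
x = (I − A)⁻¹ d = adj(I−A)·d / det(I−A), with det(I−A) = 0.6725:
  x_1 = (0.75·500 + 0.40·550) / 0.6725 = 595.00 / 0.6725 ≈ 884.76
  x_2 = (0.10·500 + 0.95·550) / 0.6725 = 572.50 / 0.6725 ≈ 851.30

x_1 = 884.76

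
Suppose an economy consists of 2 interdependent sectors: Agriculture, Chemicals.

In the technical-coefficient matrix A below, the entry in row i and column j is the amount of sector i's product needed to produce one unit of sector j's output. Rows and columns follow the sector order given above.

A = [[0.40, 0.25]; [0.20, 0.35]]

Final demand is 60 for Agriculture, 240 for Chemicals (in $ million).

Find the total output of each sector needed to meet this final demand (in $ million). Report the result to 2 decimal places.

I − A =
  [   0.60    -0.25]
  [  -0.20     0.65]
det(I−A) = (0.60)(0.65) − (-0.25)(-0.20) = 0.3400
adj(I−A) = [[0.65, 0.25], [0.20, 0.60]]
(I − A)⁻¹ = adj(I−A) / det(I−A) ≈
  [   1.9118     0.7353]
  [   0.5882     1.7647]
x = (I − A)⁻¹ d = adj(I−A)·d / det(I−A), with det(I−A) = 0.3400:
  x_A = (0.65·60 + 0.25·240) / 0.3400 = 99.00 / 0.3400 ≈ 291.18
  x_C = (0.20·60 + 0.60·240) / 0.3400 = 156.00 / 0.3400 ≈ 458.82

x_A = 291.18, x_C = 458.82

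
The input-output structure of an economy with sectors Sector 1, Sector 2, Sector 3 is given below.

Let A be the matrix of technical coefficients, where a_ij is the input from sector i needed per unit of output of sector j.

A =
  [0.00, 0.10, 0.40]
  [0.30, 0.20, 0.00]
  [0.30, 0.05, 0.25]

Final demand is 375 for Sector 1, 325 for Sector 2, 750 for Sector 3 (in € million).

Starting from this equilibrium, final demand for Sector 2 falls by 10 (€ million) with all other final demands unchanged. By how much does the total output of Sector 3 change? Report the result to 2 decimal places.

Δx_3 = -1.68

I − A =
  [   1.00    -0.10    -0.40]
  [  -0.30     0.80     0.00]
  [  -0.30    -0.05     0.75]
Cofactors of I−A, C_ij = (−1)^(i+j)·(minor ij) (rows/columns in the sector order above):
  C_11 = (0.80)(0.75) − (0.00)(-0.05) = 0.6000
  C_12 = −[(-0.30)(0.75) − (0.00)(-0.30)] = 0.2250
  C_13 = (-0.30)(-0.05) − (0.80)(-0.30) = 0.2550
  C_21 = −[(-0.10)(0.75) − (-0.40)(-0.05)] = 0.0950
  C_22 = (1.00)(0.75) − (-0.40)(-0.30) = 0.6300
  C_23 = −[(1.00)(-0.05) − (-0.10)(-0.30)] = 0.0800
  C_31 = (-0.10)(0.00) − (-0.40)(0.80) = 0.3200
  C_32 = −[(1.00)(0.00) − (-0.40)(-0.30)] = 0.1200
  C_33 = (1.00)(0.80) − (-0.10)(-0.30) = 0.7700
det(I−A) = Σ_j (I−A)_1j·C_1j = (1.00)(0.6000) + (-0.10)(0.2250) + (-0.40)(0.2550) = 0.4755
adj(I−A) = Cᵀ =
  [ 0.6000   0.0950   0.3200]
  [ 0.2250   0.6300   0.1200]
  [ 0.2550   0.0800   0.7700]
(I − A)⁻¹ = adj(I−A) / det(I−A) ≈
  [   1.2618     0.1998     0.6730]
  [   0.4732     1.3249     0.2524]
  [   0.5363     0.1682     1.6193]
Δx = (I − A)⁻¹ Δd with Δd having -10 in the Sector 2 component and 0 elsewhere.
So Δx_3 = L_32 · (-10), where L_32 = adj(I−A)_32 / det(I−A) = 0.0800 / 0.4755.
Δx_3 = 0.0800 × (-10) / 0.4755 = -0.80 / 0.4755 ≈ -1.68.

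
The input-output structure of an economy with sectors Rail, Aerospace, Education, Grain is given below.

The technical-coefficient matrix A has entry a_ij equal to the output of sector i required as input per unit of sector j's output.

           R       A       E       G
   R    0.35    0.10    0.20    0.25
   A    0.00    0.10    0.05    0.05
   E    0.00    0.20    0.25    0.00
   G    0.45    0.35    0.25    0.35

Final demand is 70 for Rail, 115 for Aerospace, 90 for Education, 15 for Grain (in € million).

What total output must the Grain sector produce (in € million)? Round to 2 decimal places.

x_G = 405.47

I − A =
  [   0.65    -0.10    -0.20    -0.25]
  [   0.00     0.90    -0.05    -0.05]
  [   0.00    -0.20     0.75     0.00]
  [  -0.45    -0.35    -0.25     0.65]
Compute the cofactors C_ij = (−1)^(i+j)·(3×3 minor ij) of I−A; the adjugate is their transpose:
adj(I−A) = Cᵀ =
  [ 0.416625   0.152875   0.178625   0.172000]
  [ 0.016875   0.232500   0.028125   0.024375]
  [ 0.004500   0.062000   0.265375   0.006500]
  [ 0.299250   0.254875   0.240875   0.432250]
det(I−A) = Σ_j (I−A)_1j·C_1j = (0.65)(0.416625) + (-0.10)(0.016875) + (-0.20)(0.004500) + (-0.25)(0.299250) = 0.19340625
(I − A)⁻¹ = adj(I−A) / det(I−A) ≈
  [   2.1541     0.7904     0.9236     0.8893]
  [   0.0873     1.2021     0.1454     0.1260]
  [   0.0233     0.3206     1.3721     0.0336]
  [   1.5473     1.3178     1.2454     2.2349]
x = (I − A)⁻¹ d = adj(I−A)·d / det(I−A), with det(I−A) = 0.19340625:
  x_R = (0.416625·70 + 0.152875·115 + 0.178625·90 + 0.172000·15) / 0.19340625 = 65.400625 / 0.19340625 ≈ 338.15
  x_A = (0.016875·70 + 0.232500·115 + 0.028125·90 + 0.024375·15) / 0.19340625 = 30.815625 / 0.19340625 ≈ 159.33
  x_E = (0.004500·70 + 0.062000·115 + 0.265375·90 + 0.006500·15) / 0.19340625 = 31.42625 / 0.19340625 ≈ 162.49
  x_G = (0.299250·70 + 0.254875·115 + 0.240875·90 + 0.432250·15) / 0.19340625 = 78.420625 / 0.19340625 ≈ 405.47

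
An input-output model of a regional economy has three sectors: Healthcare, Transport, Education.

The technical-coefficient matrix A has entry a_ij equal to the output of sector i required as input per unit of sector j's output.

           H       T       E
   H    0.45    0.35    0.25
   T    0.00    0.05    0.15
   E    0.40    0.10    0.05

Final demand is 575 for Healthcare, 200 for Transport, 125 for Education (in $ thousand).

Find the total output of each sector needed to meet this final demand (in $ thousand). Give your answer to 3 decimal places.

I − A =
  [   0.55    -0.35    -0.25]
  [   0.00     0.95    -0.15]
  [  -0.40    -0.10     0.95]
Cofactors of I−A, C_ij = (−1)^(i+j)·(minor ij) (rows/columns in the sector order above):
  C_11 = (0.95)(0.95) − (-0.15)(-0.10) = 0.8875
  C_12 = −[(0.00)(0.95) − (-0.15)(-0.40)] = 0.0600
  C_13 = (0.00)(-0.10) − (0.95)(-0.40) = 0.3800
  C_21 = −[(-0.35)(0.95) − (-0.25)(-0.10)] = 0.3575
  C_22 = (0.55)(0.95) − (-0.25)(-0.40) = 0.4225
  C_23 = −[(0.55)(-0.10) − (-0.35)(-0.40)] = 0.1950
  C_31 = (-0.35)(-0.15) − (-0.25)(0.95) = 0.2900
  C_32 = −[(0.55)(-0.15) − (-0.25)(0.00)] = 0.0825
  C_33 = (0.55)(0.95) − (-0.35)(0.00) = 0.5225
det(I−A) = Σ_j (I−A)_1j·C_1j = (0.55)(0.8875) + (-0.35)(0.0600) + (-0.25)(0.3800) = 0.372125
adj(I−A) = Cᵀ =
  [ 0.8875   0.3575   0.2900]
  [ 0.0600   0.4225   0.0825]
  [ 0.3800   0.1950   0.5225]
(I − A)⁻¹ = adj(I−A) / det(I−A) ≈
  [   2.3850     0.9607     0.7793]
  [   0.1612     1.1354     0.2217]
  [   1.0212     0.5240     1.4041]
x = (I − A)⁻¹ d = adj(I−A)·d / det(I−A), with det(I−A) = 0.372125:
  x_H = (0.8875·575 + 0.3575·200 + 0.2900·125) / 0.372125 = 618.0625 / 0.372125 ≈ 1660.900
  x_T = (0.0600·575 + 0.4225·200 + 0.0825·125) / 0.372125 = 129.3125 / 0.372125 ≈ 347.497
  x_E = (0.3800·575 + 0.1950·200 + 0.5225·125) / 0.372125 = 322.8125 / 0.372125 ≈ 867.484

x_H = 1660.900, x_T = 347.497, x_E = 867.484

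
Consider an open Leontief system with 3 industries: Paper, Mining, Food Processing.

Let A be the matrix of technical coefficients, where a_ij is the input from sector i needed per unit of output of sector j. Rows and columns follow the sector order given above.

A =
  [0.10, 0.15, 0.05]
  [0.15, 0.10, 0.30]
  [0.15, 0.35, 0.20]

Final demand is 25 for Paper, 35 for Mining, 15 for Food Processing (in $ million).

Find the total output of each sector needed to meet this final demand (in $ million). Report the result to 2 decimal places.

x_1 = 41.47, x_2 = 63.97, x_3 = 54.51

I − A =
  [   0.90    -0.15    -0.05]
  [  -0.15     0.90    -0.30]
  [  -0.15    -0.35     0.80]
Cofactors of I−A, C_ij = (−1)^(i+j)·(minor ij) (rows/columns in the sector order above):
  C_11 = (0.90)(0.80) − (-0.30)(-0.35) = 0.6150
  C_12 = −[(-0.15)(0.80) − (-0.30)(-0.15)] = 0.1650
  C_13 = (-0.15)(-0.35) − (0.90)(-0.15) = 0.1875
  C_21 = −[(-0.15)(0.80) − (-0.05)(-0.35)] = 0.1375
  C_22 = (0.90)(0.80) − (-0.05)(-0.15) = 0.7125
  C_23 = −[(0.90)(-0.35) − (-0.15)(-0.15)] = 0.3375
  C_31 = (-0.15)(-0.30) − (-0.05)(0.90) = 0.0900
  C_32 = −[(0.90)(-0.30) − (-0.05)(-0.15)] = 0.2775
  C_33 = (0.90)(0.90) − (-0.15)(-0.15) = 0.7875
det(I−A) = Σ_j (I−A)_1j·C_1j = (0.90)(0.6150) + (-0.15)(0.1650) + (-0.05)(0.1875) = 0.519375
adj(I−A) = Cᵀ =
  [ 0.6150   0.1375   0.0900]
  [ 0.1650   0.7125   0.2775]
  [ 0.1875   0.3375   0.7875]
(I − A)⁻¹ = adj(I−A) / det(I−A) ≈
  [   1.1841     0.2647     0.1733]
  [   0.3177     1.3718     0.5343]
  [   0.3610     0.6498     1.5162]
x = (I − A)⁻¹ d = adj(I−A)·d / det(I−A), with det(I−A) = 0.519375:
  x_1 = (0.6150·25 + 0.1375·35 + 0.0900·15) / 0.519375 = 21.5375 / 0.519375 ≈ 41.47
  x_2 = (0.1650·25 + 0.7125·35 + 0.2775·15) / 0.519375 = 33.225 / 0.519375 ≈ 63.97
  x_3 = (0.1875·25 + 0.3375·35 + 0.7875·15) / 0.519375 = 28.3125 / 0.519375 ≈ 54.51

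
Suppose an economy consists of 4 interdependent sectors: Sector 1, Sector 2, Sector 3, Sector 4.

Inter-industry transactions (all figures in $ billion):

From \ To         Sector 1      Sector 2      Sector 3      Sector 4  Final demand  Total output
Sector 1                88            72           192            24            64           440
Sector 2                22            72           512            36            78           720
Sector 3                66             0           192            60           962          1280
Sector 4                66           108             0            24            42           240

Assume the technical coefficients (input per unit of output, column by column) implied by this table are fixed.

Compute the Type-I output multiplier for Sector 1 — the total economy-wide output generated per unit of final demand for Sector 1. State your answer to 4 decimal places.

Technical coefficients a_ij = z_ij / X_j:
  a_11 = 88/440 = 0.20, a_21 = 22/440 = 0.05, a_31 = 66/440 = 0.15, a_41 = 66/440 = 0.15
  a_12 = 72/720 = 0.10, a_22 = 72/720 = 0.10, a_32 = 0/720 = 0.00, a_42 = 108/720 = 0.15
  a_13 = 192/1280 = 0.15, a_23 = 512/1280 = 0.40, a_33 = 192/1280 = 0.15, a_43 = 0/1280 = 0.00
  a_14 = 24/240 = 0.10, a_24 = 36/240 = 0.15, a_34 = 60/240 = 0.25, a_44 = 24/240 = 0.10
I − A =
  [   0.80    -0.10    -0.15    -0.10]
  [  -0.05     0.90    -0.40    -0.15]
  [  -0.15     0.00     0.85    -0.25]
  [  -0.15    -0.15     0.00     0.90]
Compute the cofactors C_ij = (−1)^(i+j)·(3×3 minor ij) of I−A; the adjugate is their transpose:
adj(I−A) = Cᵀ =
  [ 0.654375   0.094875   0.160125   0.133000]
  [ 0.126375   0.573375   0.292125   0.190750]
  [ 0.153750   0.049500   0.609000   0.194500]
  [ 0.130125   0.111375   0.075375   0.581500]
det(I−A) = Σ_j (I−A)_1j·C_1j = (0.80)(0.654375) + (-0.10)(0.126375) + (-0.15)(0.153750) + (-0.10)(0.130125) = 0.4747875
(I − A)⁻¹ = adj(I−A) / det(I−A) ≈
  [   1.37825     0.19983     0.33726     0.28013]
  [   0.26617     1.20765     0.61528     0.40176]
  [   0.32383     0.10426     1.28268     0.40966]
  [   0.27407     0.23458     0.15876     1.22476]
The output multiplier for sector j is the column-j sum of the Leontief inverse (I − A)⁻¹ = adj(I−A) / det(I−A).
Column 1 of adj(I−A): (0.654375, 0.126375, 0.153750, 0.130125); det(I−A) = 0.4747875.
m_1 = (0.654375 + 0.126375 + 0.153750 + 0.130125) / 0.4747875 = 1.064625 / 0.4747875 ≈ 2.2423.

m_1 = 2.2423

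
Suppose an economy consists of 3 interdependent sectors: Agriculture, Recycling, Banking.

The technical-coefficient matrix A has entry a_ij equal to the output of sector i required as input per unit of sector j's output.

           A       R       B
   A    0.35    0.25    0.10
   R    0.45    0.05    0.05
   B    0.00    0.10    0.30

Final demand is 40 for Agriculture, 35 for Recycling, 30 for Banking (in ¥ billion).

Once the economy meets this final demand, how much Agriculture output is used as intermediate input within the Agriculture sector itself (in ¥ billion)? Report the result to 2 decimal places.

I − A =
  [   0.65    -0.25    -0.10]
  [  -0.45     0.95    -0.05]
  [   0.00    -0.10     0.70]
Cofactors of I−A, C_ij = (−1)^(i+j)·(minor ij) (rows/columns in the sector order above):
  C_11 = (0.95)(0.70) − (-0.05)(-0.10) = 0.6600
  C_12 = −[(-0.45)(0.70) − (-0.05)(0.00)] = 0.3150
  C_13 = (-0.45)(-0.10) − (0.95)(0.00) = 0.0450
  C_21 = −[(-0.25)(0.70) − (-0.10)(-0.10)] = 0.1850
  C_22 = (0.65)(0.70) − (-0.10)(0.00) = 0.4550
  C_23 = −[(0.65)(-0.10) − (-0.25)(0.00)] = 0.0650
  C_31 = (-0.25)(-0.05) − (-0.10)(0.95) = 0.1075
  C_32 = −[(0.65)(-0.05) − (-0.10)(-0.45)] = 0.0775
  C_33 = (0.65)(0.95) − (-0.25)(-0.45) = 0.5050
det(I−A) = Σ_j (I−A)_1j·C_1j = (0.65)(0.6600) + (-0.25)(0.3150) + (-0.10)(0.0450) = 0.34575
adj(I−A) = Cᵀ =
  [ 0.6600   0.1850   0.1075]
  [ 0.3150   0.4550   0.0775]
  [ 0.0450   0.0650   0.5050]
(I − A)⁻¹ = adj(I−A) / det(I−A) ≈
  [   1.9089     0.5351     0.3109]
  [   0.9111     1.3160     0.2242]
  [   0.1302     0.1880     1.4606]
First solve x = (I − A)⁻¹ d = adj(I−A)·d / det(I−A); in particular x_A = (0.6600·40 + 0.1850·35 + 0.1075·30) / 0.34575 = 36.10 / 0.34575 ≈ 104.4107.
Intermediate flow from A to A: z_AA = a_AA · x_A = 0.35 × 36.10 / 0.34575 = 12.635 / 0.34575 ≈ 36.54.

z_AA = 36.54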